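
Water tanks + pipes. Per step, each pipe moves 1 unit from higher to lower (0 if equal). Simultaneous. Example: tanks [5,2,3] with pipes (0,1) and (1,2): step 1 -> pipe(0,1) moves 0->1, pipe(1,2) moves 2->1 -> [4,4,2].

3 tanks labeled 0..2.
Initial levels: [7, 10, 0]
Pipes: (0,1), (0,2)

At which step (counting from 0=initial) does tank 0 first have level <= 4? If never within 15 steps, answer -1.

Answer: -1

Derivation:
Step 1: flows [1->0,0->2] -> levels [7 9 1]
Step 2: flows [1->0,0->2] -> levels [7 8 2]
Step 3: flows [1->0,0->2] -> levels [7 7 3]
Step 4: flows [0=1,0->2] -> levels [6 7 4]
Step 5: flows [1->0,0->2] -> levels [6 6 5]
Step 6: flows [0=1,0->2] -> levels [5 6 6]
Step 7: flows [1->0,2->0] -> levels [7 5 5]
Step 8: flows [0->1,0->2] -> levels [5 6 6]
  -> period-2 cycle (repeats step 6); tank 0 never drops to <=4
Tank 0 never reaches <=4 within 15 steps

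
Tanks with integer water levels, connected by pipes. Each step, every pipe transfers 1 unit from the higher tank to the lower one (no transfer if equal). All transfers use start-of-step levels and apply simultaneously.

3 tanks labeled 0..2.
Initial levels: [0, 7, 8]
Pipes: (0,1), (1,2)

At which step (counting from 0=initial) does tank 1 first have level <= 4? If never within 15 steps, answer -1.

Answer: -1

Derivation:
Step 1: flows [1->0,2->1] -> levels [1 7 7]
Step 2: flows [1->0,1=2] -> levels [2 6 7]
Step 3: flows [1->0,2->1] -> levels [3 6 6]
Step 4: flows [1->0,1=2] -> levels [4 5 6]
Step 5: flows [1->0,2->1] -> levels [5 5 5]
Step 6: flows [0=1,1=2] -> levels [5 5 5]
  -> stable; tank 1 stays at 5 > 4
Tank 1 never reaches <=4 within 15 steps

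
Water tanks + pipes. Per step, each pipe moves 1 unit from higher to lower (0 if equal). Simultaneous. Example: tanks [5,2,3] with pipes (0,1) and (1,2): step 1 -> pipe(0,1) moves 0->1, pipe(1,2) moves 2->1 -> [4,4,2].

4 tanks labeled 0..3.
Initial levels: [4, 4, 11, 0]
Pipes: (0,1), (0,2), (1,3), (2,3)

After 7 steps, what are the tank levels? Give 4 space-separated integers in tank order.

Answer: 3 6 6 4

Derivation:
Step 1: flows [0=1,2->0,1->3,2->3] -> levels [5 3 9 2]
Step 2: flows [0->1,2->0,1->3,2->3] -> levels [5 3 7 4]
Step 3: flows [0->1,2->0,3->1,2->3] -> levels [5 5 5 4]
Step 4: flows [0=1,0=2,1->3,2->3] -> levels [5 4 4 6]
Step 5: flows [0->1,0->2,3->1,3->2] -> levels [3 6 6 4]
Step 6: flows [1->0,2->0,1->3,2->3] -> levels [5 4 4 6]
  -> period-2 cycle: step 6 state = step 4 state
  -> state at step 7: (7-4) mod 2 = 1, same as step 5 -> [3 6 6 4]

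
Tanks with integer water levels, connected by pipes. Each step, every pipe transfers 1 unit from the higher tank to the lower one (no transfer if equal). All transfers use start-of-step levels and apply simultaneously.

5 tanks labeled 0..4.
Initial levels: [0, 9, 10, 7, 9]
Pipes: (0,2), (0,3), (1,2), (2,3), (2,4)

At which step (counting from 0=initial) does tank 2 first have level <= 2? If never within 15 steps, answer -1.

Answer: -1

Derivation:
Step 1: flows [2->0,3->0,2->1,2->3,2->4] -> levels [2 10 6 7 10]
Step 2: flows [2->0,3->0,1->2,3->2,4->2] -> levels [4 9 8 5 9]
Step 3: flows [2->0,3->0,1->2,2->3,4->2] -> levels [6 8 8 5 8]
Step 4: flows [2->0,0->3,1=2,2->3,2=4] -> levels [6 8 6 7 8]
Step 5: flows [0=2,3->0,1->2,3->2,4->2] -> levels [7 7 9 5 7]
Step 6: flows [2->0,0->3,2->1,2->3,2->4] -> levels [7 8 5 7 8]
Step 7: flows [0->2,0=3,1->2,3->2,4->2] -> levels [6 7 9 6 7]
Step 8: flows [2->0,0=3,2->1,2->3,2->4] -> levels [7 8 5 7 8]
  -> period-2 cycle (repeats step 6); tank 2 never drops to <=2
Tank 2 never reaches <=2 within 15 steps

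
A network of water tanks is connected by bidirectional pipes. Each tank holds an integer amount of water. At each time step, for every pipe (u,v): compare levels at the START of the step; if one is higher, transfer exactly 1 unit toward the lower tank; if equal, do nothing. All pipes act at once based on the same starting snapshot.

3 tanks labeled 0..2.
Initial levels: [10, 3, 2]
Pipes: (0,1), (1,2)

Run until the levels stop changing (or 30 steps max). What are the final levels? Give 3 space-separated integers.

Step 1: flows [0->1,1->2] -> levels [9 3 3]
Step 2: flows [0->1,1=2] -> levels [8 4 3]
Step 3: flows [0->1,1->2] -> levels [7 4 4]
Step 4: flows [0->1,1=2] -> levels [6 5 4]
Step 5: flows [0->1,1->2] -> levels [5 5 5]
Step 6: flows [0=1,1=2] -> levels [5 5 5]
  -> stable (no change)

Answer: 5 5 5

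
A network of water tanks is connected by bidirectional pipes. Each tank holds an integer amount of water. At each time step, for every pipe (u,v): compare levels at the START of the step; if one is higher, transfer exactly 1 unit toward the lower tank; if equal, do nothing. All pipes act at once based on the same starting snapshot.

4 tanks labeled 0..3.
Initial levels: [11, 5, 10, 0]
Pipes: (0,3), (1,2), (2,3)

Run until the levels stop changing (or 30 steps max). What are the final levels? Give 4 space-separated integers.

Answer: 6 7 5 8

Derivation:
Step 1: flows [0->3,2->1,2->3] -> levels [10 6 8 2]
Step 2: flows [0->3,2->1,2->3] -> levels [9 7 6 4]
Step 3: flows [0->3,1->2,2->3] -> levels [8 6 6 6]
Step 4: flows [0->3,1=2,2=3] -> levels [7 6 6 7]
Step 5: flows [0=3,1=2,3->2] -> levels [7 6 7 6]
Step 6: flows [0->3,2->1,2->3] -> levels [6 7 5 8]
Step 7: flows [3->0,1->2,3->2] -> levels [7 6 7 6]
  -> period-2 cycle: step 7 state = step 5 state; never stabilizes
  -> state at step 30: (30-5) mod 2 = 1, same as step 6 -> [6 7 5 8]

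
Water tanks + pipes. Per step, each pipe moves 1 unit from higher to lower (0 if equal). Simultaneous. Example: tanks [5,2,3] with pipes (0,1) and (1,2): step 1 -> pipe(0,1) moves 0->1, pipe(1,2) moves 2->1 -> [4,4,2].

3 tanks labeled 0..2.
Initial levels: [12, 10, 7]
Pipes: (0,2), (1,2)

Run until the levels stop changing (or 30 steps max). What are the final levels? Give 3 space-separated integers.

Step 1: flows [0->2,1->2] -> levels [11 9 9]
Step 2: flows [0->2,1=2] -> levels [10 9 10]
Step 3: flows [0=2,2->1] -> levels [10 10 9]
Step 4: flows [0->2,1->2] -> levels [9 9 11]
Step 5: flows [2->0,2->1] -> levels [10 10 9]
  -> period-2 cycle: step 5 state = step 3 state; never stabilizes
  -> state at step 30: (30-3) mod 2 = 1, same as step 4 -> [9 9 11]

Answer: 9 9 11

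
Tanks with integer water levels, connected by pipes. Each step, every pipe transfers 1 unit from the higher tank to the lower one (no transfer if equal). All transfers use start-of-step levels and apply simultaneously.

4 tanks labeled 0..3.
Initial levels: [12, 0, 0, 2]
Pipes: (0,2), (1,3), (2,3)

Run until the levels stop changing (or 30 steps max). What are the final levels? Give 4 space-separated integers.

Answer: 4 3 3 4

Derivation:
Step 1: flows [0->2,3->1,3->2] -> levels [11 1 2 0]
Step 2: flows [0->2,1->3,2->3] -> levels [10 0 2 2]
Step 3: flows [0->2,3->1,2=3] -> levels [9 1 3 1]
Step 4: flows [0->2,1=3,2->3] -> levels [8 1 3 2]
Step 5: flows [0->2,3->1,2->3] -> levels [7 2 3 2]
Step 6: flows [0->2,1=3,2->3] -> levels [6 2 3 3]
Step 7: flows [0->2,3->1,2=3] -> levels [5 3 4 2]
Step 8: flows [0->2,1->3,2->3] -> levels [4 2 4 4]
Step 9: flows [0=2,3->1,2=3] -> levels [4 3 4 3]
Step 10: flows [0=2,1=3,2->3] -> levels [4 3 3 4]
Step 11: flows [0->2,3->1,3->2] -> levels [3 4 5 2]
Step 12: flows [2->0,1->3,2->3] -> levels [4 3 3 4]
  -> period-2 cycle: step 12 state = step 10 state; never stabilizes
  -> state at step 30: (30-10) mod 2 = 0, same as step 10 -> [4 3 3 4]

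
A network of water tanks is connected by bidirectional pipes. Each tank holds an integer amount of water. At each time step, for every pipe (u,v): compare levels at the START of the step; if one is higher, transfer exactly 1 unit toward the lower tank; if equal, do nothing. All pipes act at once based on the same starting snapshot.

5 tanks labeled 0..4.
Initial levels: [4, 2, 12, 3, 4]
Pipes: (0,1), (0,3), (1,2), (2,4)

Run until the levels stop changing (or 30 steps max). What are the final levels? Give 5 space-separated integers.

Answer: 5 4 7 4 5

Derivation:
Step 1: flows [0->1,0->3,2->1,2->4] -> levels [2 4 10 4 5]
Step 2: flows [1->0,3->0,2->1,2->4] -> levels [4 4 8 3 6]
Step 3: flows [0=1,0->3,2->1,2->4] -> levels [3 5 6 4 7]
Step 4: flows [1->0,3->0,2->1,4->2] -> levels [5 5 6 3 6]
Step 5: flows [0=1,0->3,2->1,2=4] -> levels [4 6 5 4 6]
Step 6: flows [1->0,0=3,1->2,4->2] -> levels [5 4 7 4 5]
Step 7: flows [0->1,0->3,2->1,2->4] -> levels [3 6 5 5 6]
Step 8: flows [1->0,3->0,1->2,4->2] -> levels [5 4 7 4 5]
  -> period-2 cycle: step 8 state = step 6 state; never stabilizes
  -> state at step 30: (30-6) mod 2 = 0, same as step 6 -> [5 4 7 4 5]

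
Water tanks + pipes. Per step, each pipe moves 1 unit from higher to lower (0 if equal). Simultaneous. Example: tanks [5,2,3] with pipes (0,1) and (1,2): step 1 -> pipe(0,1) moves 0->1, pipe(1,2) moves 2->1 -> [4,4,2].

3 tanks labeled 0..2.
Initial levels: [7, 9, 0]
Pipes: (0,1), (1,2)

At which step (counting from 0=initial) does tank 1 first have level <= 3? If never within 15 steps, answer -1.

Answer: -1

Derivation:
Step 1: flows [1->0,1->2] -> levels [8 7 1]
Step 2: flows [0->1,1->2] -> levels [7 7 2]
Step 3: flows [0=1,1->2] -> levels [7 6 3]
Step 4: flows [0->1,1->2] -> levels [6 6 4]
Step 5: flows [0=1,1->2] -> levels [6 5 5]
Step 6: flows [0->1,1=2] -> levels [5 6 5]
Step 7: flows [1->0,1->2] -> levels [6 4 6]
Step 8: flows [0->1,2->1] -> levels [5 6 5]
  -> period-2 cycle (repeats step 6); tank 1 never drops to <=3
Tank 1 never reaches <=3 within 15 steps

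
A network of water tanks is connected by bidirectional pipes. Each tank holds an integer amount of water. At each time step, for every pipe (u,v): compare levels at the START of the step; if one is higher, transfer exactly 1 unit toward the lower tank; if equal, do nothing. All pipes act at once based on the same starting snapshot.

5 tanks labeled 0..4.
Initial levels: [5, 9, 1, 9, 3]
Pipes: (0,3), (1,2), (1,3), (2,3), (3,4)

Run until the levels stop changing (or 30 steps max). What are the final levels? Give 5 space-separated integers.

Answer: 6 6 6 3 6

Derivation:
Step 1: flows [3->0,1->2,1=3,3->2,3->4] -> levels [6 8 3 6 4]
Step 2: flows [0=3,1->2,1->3,3->2,3->4] -> levels [6 6 5 5 5]
Step 3: flows [0->3,1->2,1->3,2=3,3=4] -> levels [5 4 6 7 5]
Step 4: flows [3->0,2->1,3->1,3->2,3->4] -> levels [6 6 6 3 6]
Step 5: flows [0->3,1=2,1->3,2->3,4->3] -> levels [5 5 5 7 5]
Step 6: flows [3->0,1=2,3->1,3->2,3->4] -> levels [6 6 6 3 6]
  -> period-2 cycle: step 6 state = step 4 state; never stabilizes
  -> state at step 30: (30-4) mod 2 = 0, same as step 4 -> [6 6 6 3 6]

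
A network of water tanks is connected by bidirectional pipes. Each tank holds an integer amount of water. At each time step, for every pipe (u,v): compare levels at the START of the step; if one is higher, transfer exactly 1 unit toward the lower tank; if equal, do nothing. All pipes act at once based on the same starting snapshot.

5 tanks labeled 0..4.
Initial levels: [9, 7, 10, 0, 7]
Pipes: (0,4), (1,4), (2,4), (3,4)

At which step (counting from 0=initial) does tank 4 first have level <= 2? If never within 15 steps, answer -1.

Step 1: flows [0->4,1=4,2->4,4->3] -> levels [8 7 9 1 8]
Step 2: flows [0=4,4->1,2->4,4->3] -> levels [8 8 8 2 7]
Step 3: flows [0->4,1->4,2->4,4->3] -> levels [7 7 7 3 9]
Step 4: flows [4->0,4->1,4->2,4->3] -> levels [8 8 8 4 5]
Step 5: flows [0->4,1->4,2->4,4->3] -> levels [7 7 7 5 7]
Step 6: flows [0=4,1=4,2=4,4->3] -> levels [7 7 7 6 6]
Step 7: flows [0->4,1->4,2->4,3=4] -> levels [6 6 6 6 9]
Step 8: flows [4->0,4->1,4->2,4->3] -> levels [7 7 7 7 5]
Step 9: flows [0->4,1->4,2->4,3->4] -> levels [6 6 6 6 9]
  -> period-2 cycle (repeats step 7); tank 4 never drops to <=2
Tank 4 never reaches <=2 within 15 steps

Answer: -1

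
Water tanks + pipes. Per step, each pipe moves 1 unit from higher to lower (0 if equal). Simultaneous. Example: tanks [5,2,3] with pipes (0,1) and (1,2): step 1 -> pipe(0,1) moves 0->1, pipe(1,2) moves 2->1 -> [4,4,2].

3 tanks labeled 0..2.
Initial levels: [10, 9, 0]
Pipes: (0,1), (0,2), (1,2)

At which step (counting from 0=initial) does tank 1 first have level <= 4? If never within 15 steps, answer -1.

Answer: -1

Derivation:
Step 1: flows [0->1,0->2,1->2] -> levels [8 9 2]
Step 2: flows [1->0,0->2,1->2] -> levels [8 7 4]
Step 3: flows [0->1,0->2,1->2] -> levels [6 7 6]
Step 4: flows [1->0,0=2,1->2] -> levels [7 5 7]
Step 5: flows [0->1,0=2,2->1] -> levels [6 7 6]
  -> period-2 cycle (repeats step 3); tank 1 never drops to <=4
Tank 1 never reaches <=4 within 15 steps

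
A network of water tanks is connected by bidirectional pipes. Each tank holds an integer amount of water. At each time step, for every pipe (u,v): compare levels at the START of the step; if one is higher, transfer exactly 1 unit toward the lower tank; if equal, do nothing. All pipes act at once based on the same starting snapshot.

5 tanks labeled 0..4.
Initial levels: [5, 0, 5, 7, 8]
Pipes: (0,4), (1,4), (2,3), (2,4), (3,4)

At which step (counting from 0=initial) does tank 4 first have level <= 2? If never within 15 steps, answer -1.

Step 1: flows [4->0,4->1,3->2,4->2,4->3] -> levels [6 1 7 7 4]
Step 2: flows [0->4,4->1,2=3,2->4,3->4] -> levels [5 2 6 6 6]
Step 3: flows [4->0,4->1,2=3,2=4,3=4] -> levels [6 3 6 6 4]
Step 4: flows [0->4,4->1,2=3,2->4,3->4] -> levels [5 4 5 5 6]
Step 5: flows [4->0,4->1,2=3,4->2,4->3] -> levels [6 5 6 6 2]
Tank 4 first reaches <=2 at step 5

Answer: 5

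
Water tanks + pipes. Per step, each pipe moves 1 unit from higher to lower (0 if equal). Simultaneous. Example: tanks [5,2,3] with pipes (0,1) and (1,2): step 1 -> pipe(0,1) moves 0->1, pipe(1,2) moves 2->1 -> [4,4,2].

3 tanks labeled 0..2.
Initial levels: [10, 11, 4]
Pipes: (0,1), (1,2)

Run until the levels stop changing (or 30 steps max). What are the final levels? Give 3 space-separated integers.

Answer: 9 7 9

Derivation:
Step 1: flows [1->0,1->2] -> levels [11 9 5]
Step 2: flows [0->1,1->2] -> levels [10 9 6]
Step 3: flows [0->1,1->2] -> levels [9 9 7]
Step 4: flows [0=1,1->2] -> levels [9 8 8]
Step 5: flows [0->1,1=2] -> levels [8 9 8]
Step 6: flows [1->0,1->2] -> levels [9 7 9]
Step 7: flows [0->1,2->1] -> levels [8 9 8]
  -> period-2 cycle: step 7 state = step 5 state; never stabilizes
  -> state at step 30: (30-5) mod 2 = 1, same as step 6 -> [9 7 9]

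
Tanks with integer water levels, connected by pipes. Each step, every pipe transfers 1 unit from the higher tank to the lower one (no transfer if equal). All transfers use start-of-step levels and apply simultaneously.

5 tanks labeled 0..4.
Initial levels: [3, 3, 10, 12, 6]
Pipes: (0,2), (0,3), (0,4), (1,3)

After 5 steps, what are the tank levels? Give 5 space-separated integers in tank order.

Answer: 8 7 7 5 7

Derivation:
Step 1: flows [2->0,3->0,4->0,3->1] -> levels [6 4 9 10 5]
Step 2: flows [2->0,3->0,0->4,3->1] -> levels [7 5 8 8 6]
Step 3: flows [2->0,3->0,0->4,3->1] -> levels [8 6 7 6 7]
Step 4: flows [0->2,0->3,0->4,1=3] -> levels [5 6 8 7 8]
Step 5: flows [2->0,3->0,4->0,3->1] -> levels [8 7 7 5 7]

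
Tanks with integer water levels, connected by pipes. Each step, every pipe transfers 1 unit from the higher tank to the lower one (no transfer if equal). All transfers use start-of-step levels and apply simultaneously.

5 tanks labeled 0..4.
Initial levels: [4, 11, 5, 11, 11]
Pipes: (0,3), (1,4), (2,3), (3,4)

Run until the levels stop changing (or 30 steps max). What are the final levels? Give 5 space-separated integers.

Answer: 7 10 7 10 8

Derivation:
Step 1: flows [3->0,1=4,3->2,3=4] -> levels [5 11 6 9 11]
Step 2: flows [3->0,1=4,3->2,4->3] -> levels [6 11 7 8 10]
Step 3: flows [3->0,1->4,3->2,4->3] -> levels [7 10 8 7 10]
Step 4: flows [0=3,1=4,2->3,4->3] -> levels [7 10 7 9 9]
Step 5: flows [3->0,1->4,3->2,3=4] -> levels [8 9 8 7 10]
Step 6: flows [0->3,4->1,2->3,4->3] -> levels [7 10 7 10 8]
Step 7: flows [3->0,1->4,3->2,3->4] -> levels [8 9 8 7 10]
  -> period-2 cycle: step 7 state = step 5 state; never stabilizes
  -> state at step 30: (30-5) mod 2 = 1, same as step 6 -> [7 10 7 10 8]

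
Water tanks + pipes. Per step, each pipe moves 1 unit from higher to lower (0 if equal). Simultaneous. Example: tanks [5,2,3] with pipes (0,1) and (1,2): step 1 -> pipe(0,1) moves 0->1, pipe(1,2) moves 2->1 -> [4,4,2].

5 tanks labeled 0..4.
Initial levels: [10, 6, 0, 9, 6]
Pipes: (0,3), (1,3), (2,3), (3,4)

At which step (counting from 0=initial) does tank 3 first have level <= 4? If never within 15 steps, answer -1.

Step 1: flows [0->3,3->1,3->2,3->4] -> levels [9 7 1 7 7]
Step 2: flows [0->3,1=3,3->2,3=4] -> levels [8 7 2 7 7]
Step 3: flows [0->3,1=3,3->2,3=4] -> levels [7 7 3 7 7]
Step 4: flows [0=3,1=3,3->2,3=4] -> levels [7 7 4 6 7]
Step 5: flows [0->3,1->3,3->2,4->3] -> levels [6 6 5 8 6]
Step 6: flows [3->0,3->1,3->2,3->4] -> levels [7 7 6 4 7]
Tank 3 first reaches <=4 at step 6

Answer: 6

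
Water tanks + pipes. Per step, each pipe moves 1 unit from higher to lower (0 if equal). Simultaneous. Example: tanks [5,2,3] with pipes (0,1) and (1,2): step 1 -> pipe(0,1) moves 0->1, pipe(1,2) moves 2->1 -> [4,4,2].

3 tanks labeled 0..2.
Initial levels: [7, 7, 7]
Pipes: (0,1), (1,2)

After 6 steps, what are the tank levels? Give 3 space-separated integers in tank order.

Step 1: flows [0=1,1=2] -> levels [7 7 7]
  -> stable; steps 2..6 unchanged -> [7 7 7]

Answer: 7 7 7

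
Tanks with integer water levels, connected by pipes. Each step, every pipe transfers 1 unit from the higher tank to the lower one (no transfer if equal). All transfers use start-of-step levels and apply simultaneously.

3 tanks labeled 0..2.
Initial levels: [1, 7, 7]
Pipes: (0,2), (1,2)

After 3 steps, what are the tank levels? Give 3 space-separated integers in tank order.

Step 1: flows [2->0,1=2] -> levels [2 7 6]
Step 2: flows [2->0,1->2] -> levels [3 6 6]
Step 3: flows [2->0,1=2] -> levels [4 6 5]

Answer: 4 6 5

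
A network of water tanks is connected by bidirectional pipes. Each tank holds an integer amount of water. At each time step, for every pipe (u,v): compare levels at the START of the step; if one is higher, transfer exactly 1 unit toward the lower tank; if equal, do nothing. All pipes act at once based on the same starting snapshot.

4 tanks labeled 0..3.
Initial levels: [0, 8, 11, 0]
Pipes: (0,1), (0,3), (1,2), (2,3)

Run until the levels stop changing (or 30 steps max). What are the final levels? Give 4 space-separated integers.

Step 1: flows [1->0,0=3,2->1,2->3] -> levels [1 8 9 1]
Step 2: flows [1->0,0=3,2->1,2->3] -> levels [2 8 7 2]
Step 3: flows [1->0,0=3,1->2,2->3] -> levels [3 6 7 3]
Step 4: flows [1->0,0=3,2->1,2->3] -> levels [4 6 5 4]
Step 5: flows [1->0,0=3,1->2,2->3] -> levels [5 4 5 5]
Step 6: flows [0->1,0=3,2->1,2=3] -> levels [4 6 4 5]
Step 7: flows [1->0,3->0,1->2,3->2] -> levels [6 4 6 3]
Step 8: flows [0->1,0->3,2->1,2->3] -> levels [4 6 4 5]
  -> period-2 cycle: step 8 state = step 6 state; never stabilizes
  -> state at step 30: (30-6) mod 2 = 0, same as step 6 -> [4 6 4 5]

Answer: 4 6 4 5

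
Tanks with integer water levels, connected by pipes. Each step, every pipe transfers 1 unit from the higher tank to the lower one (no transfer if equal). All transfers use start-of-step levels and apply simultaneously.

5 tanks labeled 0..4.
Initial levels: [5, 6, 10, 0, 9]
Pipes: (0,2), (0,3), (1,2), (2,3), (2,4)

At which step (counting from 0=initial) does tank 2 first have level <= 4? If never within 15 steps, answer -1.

Step 1: flows [2->0,0->3,2->1,2->3,2->4] -> levels [5 7 6 2 10]
Step 2: flows [2->0,0->3,1->2,2->3,4->2] -> levels [5 6 6 4 9]
Step 3: flows [2->0,0->3,1=2,2->3,4->2] -> levels [5 6 5 6 8]
Step 4: flows [0=2,3->0,1->2,3->2,4->2] -> levels [6 5 8 4 7]
Step 5: flows [2->0,0->3,2->1,2->3,2->4] -> levels [6 6 4 6 8]
Tank 2 first reaches <=4 at step 5

Answer: 5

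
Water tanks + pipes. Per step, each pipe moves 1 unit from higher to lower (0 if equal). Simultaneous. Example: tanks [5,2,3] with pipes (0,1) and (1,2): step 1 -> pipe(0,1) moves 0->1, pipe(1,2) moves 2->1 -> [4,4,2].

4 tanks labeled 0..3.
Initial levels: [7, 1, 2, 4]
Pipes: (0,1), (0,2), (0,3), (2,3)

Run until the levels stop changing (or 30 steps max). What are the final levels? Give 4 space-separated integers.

Answer: 2 4 4 4

Derivation:
Step 1: flows [0->1,0->2,0->3,3->2] -> levels [4 2 4 4]
Step 2: flows [0->1,0=2,0=3,2=3] -> levels [3 3 4 4]
Step 3: flows [0=1,2->0,3->0,2=3] -> levels [5 3 3 3]
Step 4: flows [0->1,0->2,0->3,2=3] -> levels [2 4 4 4]
Step 5: flows [1->0,2->0,3->0,2=3] -> levels [5 3 3 3]
  -> period-2 cycle: step 5 state = step 3 state; never stabilizes
  -> state at step 30: (30-3) mod 2 = 1, same as step 4 -> [2 4 4 4]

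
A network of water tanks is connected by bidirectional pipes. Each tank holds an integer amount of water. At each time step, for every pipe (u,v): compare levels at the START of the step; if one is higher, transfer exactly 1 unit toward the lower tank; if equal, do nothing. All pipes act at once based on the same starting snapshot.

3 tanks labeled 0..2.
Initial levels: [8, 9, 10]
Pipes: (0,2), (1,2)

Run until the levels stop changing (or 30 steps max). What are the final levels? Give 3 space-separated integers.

Step 1: flows [2->0,2->1] -> levels [9 10 8]
Step 2: flows [0->2,1->2] -> levels [8 9 10]
  -> period-2 cycle: step 2 state = step 0 state; never stabilizes
  -> state at step 30: (30-0) mod 2 = 0, same as step 0 -> [8 9 10]

Answer: 8 9 10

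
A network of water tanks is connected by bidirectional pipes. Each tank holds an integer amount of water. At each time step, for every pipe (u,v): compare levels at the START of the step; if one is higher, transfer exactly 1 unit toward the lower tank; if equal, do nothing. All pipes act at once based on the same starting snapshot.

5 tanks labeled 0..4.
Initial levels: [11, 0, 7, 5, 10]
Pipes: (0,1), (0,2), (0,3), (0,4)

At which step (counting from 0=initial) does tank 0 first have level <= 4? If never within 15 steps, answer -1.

Answer: -1

Derivation:
Step 1: flows [0->1,0->2,0->3,0->4] -> levels [7 1 8 6 11]
Step 2: flows [0->1,2->0,0->3,4->0] -> levels [7 2 7 7 10]
Step 3: flows [0->1,0=2,0=3,4->0] -> levels [7 3 7 7 9]
Step 4: flows [0->1,0=2,0=3,4->0] -> levels [7 4 7 7 8]
Step 5: flows [0->1,0=2,0=3,4->0] -> levels [7 5 7 7 7]
Step 6: flows [0->1,0=2,0=3,0=4] -> levels [6 6 7 7 7]
Step 7: flows [0=1,2->0,3->0,4->0] -> levels [9 6 6 6 6]
Step 8: flows [0->1,0->2,0->3,0->4] -> levels [5 7 7 7 7]
Step 9: flows [1->0,2->0,3->0,4->0] -> levels [9 6 6 6 6]
  -> period-2 cycle (repeats step 7); tank 0 never drops to <=4
Tank 0 never reaches <=4 within 15 steps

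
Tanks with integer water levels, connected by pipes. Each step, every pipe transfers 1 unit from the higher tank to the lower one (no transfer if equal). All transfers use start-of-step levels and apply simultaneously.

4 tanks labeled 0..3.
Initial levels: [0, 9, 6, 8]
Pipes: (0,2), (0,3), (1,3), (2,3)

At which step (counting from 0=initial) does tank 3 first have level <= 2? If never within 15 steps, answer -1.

Step 1: flows [2->0,3->0,1->3,3->2] -> levels [2 8 6 7]
Step 2: flows [2->0,3->0,1->3,3->2] -> levels [4 7 6 6]
Step 3: flows [2->0,3->0,1->3,2=3] -> levels [6 6 5 6]
Step 4: flows [0->2,0=3,1=3,3->2] -> levels [5 6 7 5]
Step 5: flows [2->0,0=3,1->3,2->3] -> levels [6 5 5 7]
Step 6: flows [0->2,3->0,3->1,3->2] -> levels [6 6 7 4]
Step 7: flows [2->0,0->3,1->3,2->3] -> levels [6 5 5 7]
  -> period-2 cycle (repeats step 5); tank 3 never drops to <=2
Tank 3 never reaches <=2 within 15 steps

Answer: -1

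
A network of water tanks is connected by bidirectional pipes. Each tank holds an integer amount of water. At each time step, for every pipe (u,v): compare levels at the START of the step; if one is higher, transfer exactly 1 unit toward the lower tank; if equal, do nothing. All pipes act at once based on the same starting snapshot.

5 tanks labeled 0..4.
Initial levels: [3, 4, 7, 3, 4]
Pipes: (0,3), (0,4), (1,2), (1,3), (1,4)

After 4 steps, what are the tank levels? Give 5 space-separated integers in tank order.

Answer: 3 3 5 5 5

Derivation:
Step 1: flows [0=3,4->0,2->1,1->3,1=4] -> levels [4 4 6 4 3]
Step 2: flows [0=3,0->4,2->1,1=3,1->4] -> levels [3 4 5 4 5]
Step 3: flows [3->0,4->0,2->1,1=3,4->1] -> levels [5 6 4 3 3]
Step 4: flows [0->3,0->4,1->2,1->3,1->4] -> levels [3 3 5 5 5]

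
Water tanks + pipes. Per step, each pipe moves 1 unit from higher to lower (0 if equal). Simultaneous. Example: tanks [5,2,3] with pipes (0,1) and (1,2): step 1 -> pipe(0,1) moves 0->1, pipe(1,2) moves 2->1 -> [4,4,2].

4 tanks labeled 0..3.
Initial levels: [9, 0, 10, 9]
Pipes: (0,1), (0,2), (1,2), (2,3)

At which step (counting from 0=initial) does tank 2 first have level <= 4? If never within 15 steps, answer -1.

Step 1: flows [0->1,2->0,2->1,2->3] -> levels [9 2 7 10]
Step 2: flows [0->1,0->2,2->1,3->2] -> levels [7 4 8 9]
Step 3: flows [0->1,2->0,2->1,3->2] -> levels [7 6 7 8]
Step 4: flows [0->1,0=2,2->1,3->2] -> levels [6 8 7 7]
Step 5: flows [1->0,2->0,1->2,2=3] -> levels [8 6 7 7]
Step 6: flows [0->1,0->2,2->1,2=3] -> levels [6 8 7 7]
  -> period-2 cycle (repeats step 4); tank 2 never drops to <=4
Tank 2 never reaches <=4 within 15 steps

Answer: -1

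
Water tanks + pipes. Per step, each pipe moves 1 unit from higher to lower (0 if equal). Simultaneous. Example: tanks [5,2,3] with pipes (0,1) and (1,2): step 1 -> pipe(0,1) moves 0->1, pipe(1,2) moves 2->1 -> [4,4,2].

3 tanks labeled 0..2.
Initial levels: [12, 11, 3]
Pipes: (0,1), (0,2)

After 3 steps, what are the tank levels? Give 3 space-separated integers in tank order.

Answer: 10 10 6

Derivation:
Step 1: flows [0->1,0->2] -> levels [10 12 4]
Step 2: flows [1->0,0->2] -> levels [10 11 5]
Step 3: flows [1->0,0->2] -> levels [10 10 6]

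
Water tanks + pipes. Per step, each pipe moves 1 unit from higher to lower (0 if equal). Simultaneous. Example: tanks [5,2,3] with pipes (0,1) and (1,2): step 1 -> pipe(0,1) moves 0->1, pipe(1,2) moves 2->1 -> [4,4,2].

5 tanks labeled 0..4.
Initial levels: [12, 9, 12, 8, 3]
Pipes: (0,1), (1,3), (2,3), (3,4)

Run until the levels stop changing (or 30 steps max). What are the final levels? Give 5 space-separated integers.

Step 1: flows [0->1,1->3,2->3,3->4] -> levels [11 9 11 9 4]
Step 2: flows [0->1,1=3,2->3,3->4] -> levels [10 10 10 9 5]
Step 3: flows [0=1,1->3,2->3,3->4] -> levels [10 9 9 10 6]
Step 4: flows [0->1,3->1,3->2,3->4] -> levels [9 11 10 7 7]
Step 5: flows [1->0,1->3,2->3,3=4] -> levels [10 9 9 9 7]
Step 6: flows [0->1,1=3,2=3,3->4] -> levels [9 10 9 8 8]
Step 7: flows [1->0,1->3,2->3,3=4] -> levels [10 8 8 10 8]
Step 8: flows [0->1,3->1,3->2,3->4] -> levels [9 10 9 7 9]
Step 9: flows [1->0,1->3,2->3,4->3] -> levels [10 8 8 10 8]
  -> period-2 cycle: step 9 state = step 7 state; never stabilizes
  -> state at step 30: (30-7) mod 2 = 1, same as step 8 -> [9 10 9 7 9]

Answer: 9 10 9 7 9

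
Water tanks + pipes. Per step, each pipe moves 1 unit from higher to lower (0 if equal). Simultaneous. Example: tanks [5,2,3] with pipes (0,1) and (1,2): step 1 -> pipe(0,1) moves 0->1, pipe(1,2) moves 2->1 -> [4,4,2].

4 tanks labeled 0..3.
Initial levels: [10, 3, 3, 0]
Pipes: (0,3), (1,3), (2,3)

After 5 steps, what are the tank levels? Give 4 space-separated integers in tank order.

Step 1: flows [0->3,1->3,2->3] -> levels [9 2 2 3]
Step 2: flows [0->3,3->1,3->2] -> levels [8 3 3 2]
Step 3: flows [0->3,1->3,2->3] -> levels [7 2 2 5]
Step 4: flows [0->3,3->1,3->2] -> levels [6 3 3 4]
Step 5: flows [0->3,3->1,3->2] -> levels [5 4 4 3]

Answer: 5 4 4 3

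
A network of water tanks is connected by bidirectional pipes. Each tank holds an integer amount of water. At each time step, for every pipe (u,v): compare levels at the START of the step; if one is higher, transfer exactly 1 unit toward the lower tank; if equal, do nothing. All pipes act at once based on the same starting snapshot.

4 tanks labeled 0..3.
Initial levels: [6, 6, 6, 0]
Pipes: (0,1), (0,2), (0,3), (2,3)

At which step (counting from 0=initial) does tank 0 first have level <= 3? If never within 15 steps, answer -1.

Step 1: flows [0=1,0=2,0->3,2->3] -> levels [5 6 5 2]
Step 2: flows [1->0,0=2,0->3,2->3] -> levels [5 5 4 4]
Step 3: flows [0=1,0->2,0->3,2=3] -> levels [3 5 5 5]
Tank 0 first reaches <=3 at step 3

Answer: 3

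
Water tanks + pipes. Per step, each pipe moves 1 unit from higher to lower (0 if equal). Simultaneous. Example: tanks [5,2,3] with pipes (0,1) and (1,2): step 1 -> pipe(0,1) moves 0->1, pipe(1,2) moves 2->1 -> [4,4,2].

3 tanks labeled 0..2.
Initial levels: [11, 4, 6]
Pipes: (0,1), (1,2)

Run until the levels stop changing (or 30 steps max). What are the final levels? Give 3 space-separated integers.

Step 1: flows [0->1,2->1] -> levels [10 6 5]
Step 2: flows [0->1,1->2] -> levels [9 6 6]
Step 3: flows [0->1,1=2] -> levels [8 7 6]
Step 4: flows [0->1,1->2] -> levels [7 7 7]
Step 5: flows [0=1,1=2] -> levels [7 7 7]
  -> stable (no change)

Answer: 7 7 7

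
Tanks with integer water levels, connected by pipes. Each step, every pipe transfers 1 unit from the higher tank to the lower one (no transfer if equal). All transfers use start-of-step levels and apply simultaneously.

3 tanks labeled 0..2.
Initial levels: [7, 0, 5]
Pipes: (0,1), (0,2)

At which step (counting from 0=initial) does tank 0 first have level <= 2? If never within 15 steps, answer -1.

Step 1: flows [0->1,0->2] -> levels [5 1 6]
Step 2: flows [0->1,2->0] -> levels [5 2 5]
Step 3: flows [0->1,0=2] -> levels [4 3 5]
Step 4: flows [0->1,2->0] -> levels [4 4 4]
Step 5: flows [0=1,0=2] -> levels [4 4 4]
  -> stable; tank 0 stays at 4 > 2
Tank 0 never reaches <=2 within 15 steps

Answer: -1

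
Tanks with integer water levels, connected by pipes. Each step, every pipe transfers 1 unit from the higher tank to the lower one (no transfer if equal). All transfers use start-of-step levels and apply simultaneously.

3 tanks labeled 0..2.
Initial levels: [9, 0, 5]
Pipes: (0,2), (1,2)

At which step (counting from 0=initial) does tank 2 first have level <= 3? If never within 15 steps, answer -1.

Answer: -1

Derivation:
Step 1: flows [0->2,2->1] -> levels [8 1 5]
Step 2: flows [0->2,2->1] -> levels [7 2 5]
Step 3: flows [0->2,2->1] -> levels [6 3 5]
Step 4: flows [0->2,2->1] -> levels [5 4 5]
Step 5: flows [0=2,2->1] -> levels [5 5 4]
Step 6: flows [0->2,1->2] -> levels [4 4 6]
Step 7: flows [2->0,2->1] -> levels [5 5 4]
  -> period-2 cycle (repeats step 5); tank 2 never drops to <=3
Tank 2 never reaches <=3 within 15 steps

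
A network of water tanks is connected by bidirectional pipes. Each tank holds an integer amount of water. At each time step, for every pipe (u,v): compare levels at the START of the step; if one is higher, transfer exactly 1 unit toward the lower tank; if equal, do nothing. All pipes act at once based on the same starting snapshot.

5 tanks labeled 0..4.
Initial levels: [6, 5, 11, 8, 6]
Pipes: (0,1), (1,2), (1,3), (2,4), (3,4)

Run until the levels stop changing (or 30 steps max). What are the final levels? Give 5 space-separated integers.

Step 1: flows [0->1,2->1,3->1,2->4,3->4] -> levels [5 8 9 6 8]
Step 2: flows [1->0,2->1,1->3,2->4,4->3] -> levels [6 7 7 8 8]
Step 3: flows [1->0,1=2,3->1,4->2,3=4] -> levels [7 7 8 7 7]
Step 4: flows [0=1,2->1,1=3,2->4,3=4] -> levels [7 8 6 7 8]
Step 5: flows [1->0,1->2,1->3,4->2,4->3] -> levels [8 5 8 9 6]
Step 6: flows [0->1,2->1,3->1,2->4,3->4] -> levels [7 8 6 7 8]
  -> period-2 cycle: step 6 state = step 4 state; never stabilizes
  -> state at step 30: (30-4) mod 2 = 0, same as step 4 -> [7 8 6 7 8]

Answer: 7 8 6 7 8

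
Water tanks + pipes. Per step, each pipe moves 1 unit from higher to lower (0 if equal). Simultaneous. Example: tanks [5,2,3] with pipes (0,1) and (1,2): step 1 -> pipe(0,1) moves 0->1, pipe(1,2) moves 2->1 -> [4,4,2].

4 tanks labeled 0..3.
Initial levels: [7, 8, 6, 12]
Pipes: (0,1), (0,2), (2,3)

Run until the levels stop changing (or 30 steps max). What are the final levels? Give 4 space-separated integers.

Answer: 9 7 8 9

Derivation:
Step 1: flows [1->0,0->2,3->2] -> levels [7 7 8 11]
Step 2: flows [0=1,2->0,3->2] -> levels [8 7 8 10]
Step 3: flows [0->1,0=2,3->2] -> levels [7 8 9 9]
Step 4: flows [1->0,2->0,2=3] -> levels [9 7 8 9]
Step 5: flows [0->1,0->2,3->2] -> levels [7 8 10 8]
Step 6: flows [1->0,2->0,2->3] -> levels [9 7 8 9]
  -> period-2 cycle: step 6 state = step 4 state; never stabilizes
  -> state at step 30: (30-4) mod 2 = 0, same as step 4 -> [9 7 8 9]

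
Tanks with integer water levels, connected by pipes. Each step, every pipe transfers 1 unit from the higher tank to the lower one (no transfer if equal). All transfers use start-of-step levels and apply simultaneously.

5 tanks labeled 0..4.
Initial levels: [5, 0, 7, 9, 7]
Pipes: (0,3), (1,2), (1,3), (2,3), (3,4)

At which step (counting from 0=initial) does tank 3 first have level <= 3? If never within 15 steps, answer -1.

Step 1: flows [3->0,2->1,3->1,3->2,3->4] -> levels [6 2 7 5 8]
Step 2: flows [0->3,2->1,3->1,2->3,4->3] -> levels [5 4 5 7 7]
Step 3: flows [3->0,2->1,3->1,3->2,3=4] -> levels [6 6 5 4 7]
Step 4: flows [0->3,1->2,1->3,2->3,4->3] -> levels [5 4 5 8 6]
Step 5: flows [3->0,2->1,3->1,3->2,3->4] -> levels [6 6 5 4 7]
  -> period-2 cycle (repeats step 3); tank 3 never drops to <=3
Tank 3 never reaches <=3 within 15 steps

Answer: -1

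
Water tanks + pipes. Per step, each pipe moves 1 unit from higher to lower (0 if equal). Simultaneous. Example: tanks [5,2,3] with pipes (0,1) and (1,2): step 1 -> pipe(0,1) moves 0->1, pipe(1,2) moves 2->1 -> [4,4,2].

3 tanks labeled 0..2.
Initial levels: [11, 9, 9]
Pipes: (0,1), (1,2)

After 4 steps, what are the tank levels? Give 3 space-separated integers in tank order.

Answer: 10 9 10

Derivation:
Step 1: flows [0->1,1=2] -> levels [10 10 9]
Step 2: flows [0=1,1->2] -> levels [10 9 10]
Step 3: flows [0->1,2->1] -> levels [9 11 9]
Step 4: flows [1->0,1->2] -> levels [10 9 10]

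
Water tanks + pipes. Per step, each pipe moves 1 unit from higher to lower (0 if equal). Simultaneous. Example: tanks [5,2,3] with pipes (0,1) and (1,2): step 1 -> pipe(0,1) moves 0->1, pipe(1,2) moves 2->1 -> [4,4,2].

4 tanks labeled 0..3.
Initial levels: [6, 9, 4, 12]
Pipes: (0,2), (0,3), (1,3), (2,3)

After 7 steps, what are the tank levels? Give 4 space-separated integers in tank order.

Step 1: flows [0->2,3->0,3->1,3->2] -> levels [6 10 6 9]
Step 2: flows [0=2,3->0,1->3,3->2] -> levels [7 9 7 8]
Step 3: flows [0=2,3->0,1->3,3->2] -> levels [8 8 8 7]
Step 4: flows [0=2,0->3,1->3,2->3] -> levels [7 7 7 10]
Step 5: flows [0=2,3->0,3->1,3->2] -> levels [8 8 8 7]
  -> period-2 cycle: step 5 state = step 3 state
  -> state at step 7: (7-3) mod 2 = 0, same as step 3 -> [8 8 8 7]

Answer: 8 8 8 7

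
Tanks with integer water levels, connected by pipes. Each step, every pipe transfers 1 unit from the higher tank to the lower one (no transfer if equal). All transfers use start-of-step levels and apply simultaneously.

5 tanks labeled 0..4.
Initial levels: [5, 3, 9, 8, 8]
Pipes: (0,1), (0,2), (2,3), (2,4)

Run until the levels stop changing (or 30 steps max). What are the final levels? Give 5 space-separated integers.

Step 1: flows [0->1,2->0,2->3,2->4] -> levels [5 4 6 9 9]
Step 2: flows [0->1,2->0,3->2,4->2] -> levels [5 5 7 8 8]
Step 3: flows [0=1,2->0,3->2,4->2] -> levels [6 5 8 7 7]
Step 4: flows [0->1,2->0,2->3,2->4] -> levels [6 6 5 8 8]
Step 5: flows [0=1,0->2,3->2,4->2] -> levels [5 6 8 7 7]
Step 6: flows [1->0,2->0,2->3,2->4] -> levels [7 5 5 8 8]
Step 7: flows [0->1,0->2,3->2,4->2] -> levels [5 6 8 7 7]
  -> period-2 cycle: step 7 state = step 5 state; never stabilizes
  -> state at step 30: (30-5) mod 2 = 1, same as step 6 -> [7 5 5 8 8]

Answer: 7 5 5 8 8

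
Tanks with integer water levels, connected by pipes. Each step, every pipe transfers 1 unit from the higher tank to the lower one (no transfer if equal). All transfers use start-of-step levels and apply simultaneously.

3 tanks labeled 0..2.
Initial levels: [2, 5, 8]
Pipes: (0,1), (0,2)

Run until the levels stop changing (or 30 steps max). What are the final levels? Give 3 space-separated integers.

Answer: 5 5 5

Derivation:
Step 1: flows [1->0,2->0] -> levels [4 4 7]
Step 2: flows [0=1,2->0] -> levels [5 4 6]
Step 3: flows [0->1,2->0] -> levels [5 5 5]
Step 4: flows [0=1,0=2] -> levels [5 5 5]
  -> stable (no change)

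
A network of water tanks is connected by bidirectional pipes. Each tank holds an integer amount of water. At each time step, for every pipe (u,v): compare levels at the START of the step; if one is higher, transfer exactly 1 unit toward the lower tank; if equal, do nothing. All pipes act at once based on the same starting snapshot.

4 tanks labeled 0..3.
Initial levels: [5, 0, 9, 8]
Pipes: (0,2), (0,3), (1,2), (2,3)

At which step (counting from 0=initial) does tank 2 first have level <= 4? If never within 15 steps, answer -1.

Answer: 7

Derivation:
Step 1: flows [2->0,3->0,2->1,2->3] -> levels [7 1 6 8]
Step 2: flows [0->2,3->0,2->1,3->2] -> levels [7 2 7 6]
Step 3: flows [0=2,0->3,2->1,2->3] -> levels [6 3 5 8]
Step 4: flows [0->2,3->0,2->1,3->2] -> levels [6 4 6 6]
Step 5: flows [0=2,0=3,2->1,2=3] -> levels [6 5 5 6]
Step 6: flows [0->2,0=3,1=2,3->2] -> levels [5 5 7 5]
Step 7: flows [2->0,0=3,2->1,2->3] -> levels [6 6 4 6]
Tank 2 first reaches <=4 at step 7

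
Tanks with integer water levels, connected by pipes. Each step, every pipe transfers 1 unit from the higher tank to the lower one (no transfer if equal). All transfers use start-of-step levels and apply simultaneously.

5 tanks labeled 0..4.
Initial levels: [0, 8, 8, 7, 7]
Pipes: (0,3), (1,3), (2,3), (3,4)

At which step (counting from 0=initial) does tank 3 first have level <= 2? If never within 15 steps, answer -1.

Answer: -1

Derivation:
Step 1: flows [3->0,1->3,2->3,3=4] -> levels [1 7 7 8 7]
Step 2: flows [3->0,3->1,3->2,3->4] -> levels [2 8 8 4 8]
Step 3: flows [3->0,1->3,2->3,4->3] -> levels [3 7 7 6 7]
Step 4: flows [3->0,1->3,2->3,4->3] -> levels [4 6 6 8 6]
Step 5: flows [3->0,3->1,3->2,3->4] -> levels [5 7 7 4 7]
Step 6: flows [0->3,1->3,2->3,4->3] -> levels [4 6 6 8 6]
  -> period-2 cycle (repeats step 4); tank 3 never drops to <=2
Tank 3 never reaches <=2 within 15 steps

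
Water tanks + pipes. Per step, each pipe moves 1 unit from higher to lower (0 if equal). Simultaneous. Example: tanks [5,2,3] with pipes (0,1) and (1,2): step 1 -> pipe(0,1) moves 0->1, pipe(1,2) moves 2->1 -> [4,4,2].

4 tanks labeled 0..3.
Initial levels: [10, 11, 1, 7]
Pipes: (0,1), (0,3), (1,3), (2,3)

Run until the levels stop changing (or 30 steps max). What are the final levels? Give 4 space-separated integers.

Answer: 7 7 7 8

Derivation:
Step 1: flows [1->0,0->3,1->3,3->2] -> levels [10 9 2 8]
Step 2: flows [0->1,0->3,1->3,3->2] -> levels [8 9 3 9]
Step 3: flows [1->0,3->0,1=3,3->2] -> levels [10 8 4 7]
Step 4: flows [0->1,0->3,1->3,3->2] -> levels [8 8 5 8]
Step 5: flows [0=1,0=3,1=3,3->2] -> levels [8 8 6 7]
Step 6: flows [0=1,0->3,1->3,3->2] -> levels [7 7 7 8]
Step 7: flows [0=1,3->0,3->1,3->2] -> levels [8 8 8 5]
Step 8: flows [0=1,0->3,1->3,2->3] -> levels [7 7 7 8]
  -> period-2 cycle: step 8 state = step 6 state; never stabilizes
  -> state at step 30: (30-6) mod 2 = 0, same as step 6 -> [7 7 7 8]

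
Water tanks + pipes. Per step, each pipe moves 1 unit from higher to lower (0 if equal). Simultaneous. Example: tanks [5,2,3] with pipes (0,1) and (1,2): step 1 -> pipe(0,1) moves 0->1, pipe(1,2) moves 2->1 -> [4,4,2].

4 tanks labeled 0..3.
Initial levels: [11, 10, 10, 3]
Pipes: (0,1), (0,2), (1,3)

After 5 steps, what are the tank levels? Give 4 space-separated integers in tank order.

Answer: 9 8 9 8

Derivation:
Step 1: flows [0->1,0->2,1->3] -> levels [9 10 11 4]
Step 2: flows [1->0,2->0,1->3] -> levels [11 8 10 5]
Step 3: flows [0->1,0->2,1->3] -> levels [9 8 11 6]
Step 4: flows [0->1,2->0,1->3] -> levels [9 8 10 7]
Step 5: flows [0->1,2->0,1->3] -> levels [9 8 9 8]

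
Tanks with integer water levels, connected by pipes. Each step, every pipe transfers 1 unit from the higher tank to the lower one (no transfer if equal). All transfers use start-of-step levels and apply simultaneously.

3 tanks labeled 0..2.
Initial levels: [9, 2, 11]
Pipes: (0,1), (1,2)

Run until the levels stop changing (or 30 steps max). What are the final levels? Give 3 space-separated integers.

Step 1: flows [0->1,2->1] -> levels [8 4 10]
Step 2: flows [0->1,2->1] -> levels [7 6 9]
Step 3: flows [0->1,2->1] -> levels [6 8 8]
Step 4: flows [1->0,1=2] -> levels [7 7 8]
Step 5: flows [0=1,2->1] -> levels [7 8 7]
Step 6: flows [1->0,1->2] -> levels [8 6 8]
Step 7: flows [0->1,2->1] -> levels [7 8 7]
  -> period-2 cycle: step 7 state = step 5 state; never stabilizes
  -> state at step 30: (30-5) mod 2 = 1, same as step 6 -> [8 6 8]

Answer: 8 6 8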